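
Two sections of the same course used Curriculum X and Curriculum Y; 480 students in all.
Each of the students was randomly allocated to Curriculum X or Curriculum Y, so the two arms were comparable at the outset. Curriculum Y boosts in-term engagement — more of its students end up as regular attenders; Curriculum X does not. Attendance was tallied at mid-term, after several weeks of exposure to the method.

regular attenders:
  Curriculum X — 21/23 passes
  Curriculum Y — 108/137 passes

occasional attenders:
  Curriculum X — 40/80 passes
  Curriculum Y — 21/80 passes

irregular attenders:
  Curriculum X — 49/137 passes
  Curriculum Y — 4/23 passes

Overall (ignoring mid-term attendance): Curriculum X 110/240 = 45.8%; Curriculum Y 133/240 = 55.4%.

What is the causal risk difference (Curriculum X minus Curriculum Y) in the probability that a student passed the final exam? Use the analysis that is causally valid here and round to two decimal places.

Mid-term attendance lies on the pathway teaching method → mid-term attendance → outcome, so adjusting for it blocks the indirect effect. For the total causal effect of teaching method, use the unadjusted pooled rates.
The causal difference is the pooled difference: 0.458 − 0.554 = -0.096.

-0.10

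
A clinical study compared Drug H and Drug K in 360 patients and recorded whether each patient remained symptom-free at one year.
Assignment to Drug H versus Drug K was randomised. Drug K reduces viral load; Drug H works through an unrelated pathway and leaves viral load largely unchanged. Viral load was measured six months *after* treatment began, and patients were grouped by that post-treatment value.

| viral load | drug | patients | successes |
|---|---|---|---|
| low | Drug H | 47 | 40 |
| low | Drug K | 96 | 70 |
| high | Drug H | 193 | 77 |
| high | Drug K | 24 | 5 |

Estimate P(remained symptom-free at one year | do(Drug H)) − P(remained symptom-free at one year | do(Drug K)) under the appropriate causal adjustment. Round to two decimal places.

The viral load-specific comparison favours Drug H throughout, but the pooled figures favour Drug K. The question is whether to condition on viral load.
Because the drug influences viral load, viral load is a post-treatment mediator, not a confounder. Stratifying on it would bias the estimate; the causal effect is the crude pooled difference.
The causal difference is the pooled difference: 0.487 − 0.625 = -0.138.

-0.14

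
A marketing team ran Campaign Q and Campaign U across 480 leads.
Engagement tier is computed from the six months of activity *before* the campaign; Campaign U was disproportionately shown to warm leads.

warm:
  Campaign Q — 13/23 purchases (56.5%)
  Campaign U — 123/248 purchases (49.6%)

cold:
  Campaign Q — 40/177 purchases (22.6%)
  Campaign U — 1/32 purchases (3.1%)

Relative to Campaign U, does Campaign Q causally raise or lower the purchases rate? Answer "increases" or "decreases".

increases

Within every engagement tier level Campaign Q has the higher rate, yet pooled Campaign U does — Simpson's reversal.
The imbalance in engagement tier arose from how leads were allocated, not from anything the campaign did; and engagement tier independently affects the outcome. The pooled gap is confounded — condition on engagement tier.
Within each level — warm: 56.5% vs 49.6%; cold: 22.6% vs 3.1% — Campaign Q is higher every time.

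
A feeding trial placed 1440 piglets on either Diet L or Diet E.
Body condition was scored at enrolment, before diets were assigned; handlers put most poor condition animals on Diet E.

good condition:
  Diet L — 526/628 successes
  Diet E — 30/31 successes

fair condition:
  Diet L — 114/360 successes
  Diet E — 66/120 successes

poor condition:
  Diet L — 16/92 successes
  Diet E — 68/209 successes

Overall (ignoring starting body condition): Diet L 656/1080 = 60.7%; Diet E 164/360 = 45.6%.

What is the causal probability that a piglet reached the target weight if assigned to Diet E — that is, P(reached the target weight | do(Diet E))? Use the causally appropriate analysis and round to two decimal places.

0.69

The stratified and pooled comparisons disagree (Diet E wins within each starting body condition; Diet L wins overall), so the answer turns on the causal role of starting body condition.
Since starting body condition is a pre-existing factor (not a product of the diet) and it affects the outcome on its own, it is a confounder. The stratified rates, not the pooled rate, identify the causal effect.
Standardising Diet E to the population starting body condition mix: 0.458·30/31 + 0.333·66/120 + 0.209·68/209 = 0.694.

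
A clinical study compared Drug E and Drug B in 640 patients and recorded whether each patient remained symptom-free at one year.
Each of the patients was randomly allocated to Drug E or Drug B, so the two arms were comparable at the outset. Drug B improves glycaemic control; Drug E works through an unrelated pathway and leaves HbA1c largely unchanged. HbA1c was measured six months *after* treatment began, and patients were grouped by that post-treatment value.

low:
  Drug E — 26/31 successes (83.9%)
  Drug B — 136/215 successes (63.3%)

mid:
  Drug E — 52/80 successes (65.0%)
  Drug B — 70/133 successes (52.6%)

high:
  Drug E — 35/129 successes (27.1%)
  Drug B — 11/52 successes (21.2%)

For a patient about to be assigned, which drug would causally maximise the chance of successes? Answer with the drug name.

HbA1c here is a post-treatment variable shaped by the drug; conditioning on it would introduce bias rather than remove it. The overall comparison is the causal one.
Pooled: Drug E 47.1% vs Drug B 54.2%; Drug B is higher overall.

Drug B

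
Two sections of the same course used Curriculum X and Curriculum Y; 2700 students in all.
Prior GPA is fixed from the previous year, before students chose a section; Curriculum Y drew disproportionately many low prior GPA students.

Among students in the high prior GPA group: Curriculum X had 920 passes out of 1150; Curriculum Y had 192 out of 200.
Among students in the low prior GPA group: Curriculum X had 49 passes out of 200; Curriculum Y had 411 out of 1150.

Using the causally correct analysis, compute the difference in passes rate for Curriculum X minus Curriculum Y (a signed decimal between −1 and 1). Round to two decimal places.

Here prior GPA band is a common cause — it drives both which teaching method a case falls under and the outcome. The crude comparison mixes populations; the stratum-specific rates are the causally relevant ones.
Adjusting over the population distribution of prior GPA band: 0.500·(0.800−0.960) + 0.500·(0.245−0.357) = -0.136.

-0.14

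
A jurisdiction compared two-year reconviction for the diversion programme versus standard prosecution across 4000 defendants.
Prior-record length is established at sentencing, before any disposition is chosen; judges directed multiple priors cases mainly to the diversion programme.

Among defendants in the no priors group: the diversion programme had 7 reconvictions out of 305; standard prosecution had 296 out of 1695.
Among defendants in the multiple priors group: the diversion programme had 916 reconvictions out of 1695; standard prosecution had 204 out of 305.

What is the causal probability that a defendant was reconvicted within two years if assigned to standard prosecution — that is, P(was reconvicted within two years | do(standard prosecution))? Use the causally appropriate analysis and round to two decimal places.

0.42

Here prior-record length is a common cause — it drives both which disposition a case falls under and the outcome. The crude comparison mixes populations; the stratum-specific rates are the causally relevant ones.
Standardising standard prosecution to the population prior-record length mix: 0.500·296/1695 + 0.500·204/305 = 0.422.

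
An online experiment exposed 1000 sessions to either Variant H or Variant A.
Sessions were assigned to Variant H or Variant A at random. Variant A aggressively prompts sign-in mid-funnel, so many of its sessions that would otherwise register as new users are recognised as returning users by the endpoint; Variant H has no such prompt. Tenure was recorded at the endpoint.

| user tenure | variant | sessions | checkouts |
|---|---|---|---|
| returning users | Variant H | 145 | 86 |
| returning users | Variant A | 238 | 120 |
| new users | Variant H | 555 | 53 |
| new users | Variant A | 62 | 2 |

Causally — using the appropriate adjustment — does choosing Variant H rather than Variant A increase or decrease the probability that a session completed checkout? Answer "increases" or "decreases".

decreases

Within every user tenure level Variant H has the higher rate, yet pooled Variant A does — Simpson's reversal.
Stratifying would compare variants among sessions the variants themselves sorted into user tenure groups — a form of selection on an intermediate. The unconditioned pooled rates give the total causal effect.
Pooled: Variant H 19.9% vs Variant A 40.7%; Variant A is higher overall.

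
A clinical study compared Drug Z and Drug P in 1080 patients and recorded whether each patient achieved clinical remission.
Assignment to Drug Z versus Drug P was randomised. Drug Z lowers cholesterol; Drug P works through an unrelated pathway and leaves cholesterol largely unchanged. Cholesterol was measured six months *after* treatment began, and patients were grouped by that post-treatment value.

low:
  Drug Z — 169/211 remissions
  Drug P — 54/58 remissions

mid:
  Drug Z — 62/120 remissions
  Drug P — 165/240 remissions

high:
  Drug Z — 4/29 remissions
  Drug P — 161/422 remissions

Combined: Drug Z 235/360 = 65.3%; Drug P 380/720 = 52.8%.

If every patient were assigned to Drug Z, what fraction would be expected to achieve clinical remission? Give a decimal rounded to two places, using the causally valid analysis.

Drug P is higher inside every cholesterol stratum but Drug Z is higher in aggregate. Whether to stratify depends on how cholesterol relates to the drug.
Because the drug influences cholesterol, cholesterol is a post-treatment mediator, not a confounder. Stratifying on it would bias the estimate; the causal effect is the crude pooled difference.
So P(outcome | do(Drug Z)) is just the pooled rate for Drug Z: 235/360 = 0.653.

0.65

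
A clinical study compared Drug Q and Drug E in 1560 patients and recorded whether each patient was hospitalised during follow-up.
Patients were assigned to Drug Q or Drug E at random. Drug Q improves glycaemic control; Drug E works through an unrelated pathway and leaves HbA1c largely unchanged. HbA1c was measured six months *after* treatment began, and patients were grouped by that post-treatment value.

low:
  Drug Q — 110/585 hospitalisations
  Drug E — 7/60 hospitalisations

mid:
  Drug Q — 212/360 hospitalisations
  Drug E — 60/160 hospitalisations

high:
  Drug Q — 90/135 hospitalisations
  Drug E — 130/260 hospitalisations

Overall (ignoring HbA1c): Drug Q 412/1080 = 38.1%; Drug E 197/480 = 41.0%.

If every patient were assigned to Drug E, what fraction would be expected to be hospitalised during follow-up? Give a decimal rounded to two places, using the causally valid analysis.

Within every HbA1c level Drug E has the lower rate, yet pooled Drug Q does — Simpson's reversal.
The distribution of HbA1c is itself part of what the drug does — it is an intermediate outcome. Holding it fixed would remove that part of the effect; the total effect is the pooled difference.
So P(outcome | do(Drug E)) is just the pooled rate for Drug E: 197/480 = 0.410.

0.41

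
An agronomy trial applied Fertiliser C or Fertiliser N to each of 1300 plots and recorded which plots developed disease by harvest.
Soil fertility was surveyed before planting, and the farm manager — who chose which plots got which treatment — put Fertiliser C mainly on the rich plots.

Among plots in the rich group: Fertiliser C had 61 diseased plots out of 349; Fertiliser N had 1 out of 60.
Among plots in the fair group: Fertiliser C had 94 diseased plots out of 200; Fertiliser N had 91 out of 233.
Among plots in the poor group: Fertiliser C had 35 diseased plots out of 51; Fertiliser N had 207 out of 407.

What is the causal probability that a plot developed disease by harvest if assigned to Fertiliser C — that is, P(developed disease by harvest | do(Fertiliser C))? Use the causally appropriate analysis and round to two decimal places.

Here soil fertility is a common cause — it drives both which fertiliser a case falls under and the outcome. The crude comparison mixes populations; the stratum-specific rates are the causally relevant ones.
Standardising Fertiliser C to the population soil fertility mix: 0.315·61/349 + 0.333·94/200 + 0.352·35/51 = 0.453.

0.45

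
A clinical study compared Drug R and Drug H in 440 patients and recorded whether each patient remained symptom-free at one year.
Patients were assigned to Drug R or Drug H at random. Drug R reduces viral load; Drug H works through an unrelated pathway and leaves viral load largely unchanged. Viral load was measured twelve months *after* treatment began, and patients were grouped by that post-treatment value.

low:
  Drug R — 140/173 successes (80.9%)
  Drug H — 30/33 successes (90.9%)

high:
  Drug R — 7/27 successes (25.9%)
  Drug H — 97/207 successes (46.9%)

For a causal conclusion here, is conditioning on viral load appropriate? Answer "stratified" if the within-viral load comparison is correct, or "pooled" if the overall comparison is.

Viral load is downstream of the drug. One should not condition on a consequence of treatment, so the overall rates are the right comparison.
Pooled: Drug R 73.5% vs Drug H 52.9%; Drug R is higher overall.

pooled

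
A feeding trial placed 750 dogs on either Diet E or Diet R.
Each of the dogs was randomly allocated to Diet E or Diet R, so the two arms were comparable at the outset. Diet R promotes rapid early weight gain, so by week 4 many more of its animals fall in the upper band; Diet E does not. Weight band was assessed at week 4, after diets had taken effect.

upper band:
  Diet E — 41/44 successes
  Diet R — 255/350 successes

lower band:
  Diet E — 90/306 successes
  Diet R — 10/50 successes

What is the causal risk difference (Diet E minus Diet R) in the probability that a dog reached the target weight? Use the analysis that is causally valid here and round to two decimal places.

The week-4 weight band-specific comparison favours Diet E throughout, but the pooled figures favour Diet R. The question is whether to condition on week-4 weight band.
Week-4 weight band is recorded after the diet and is itself shifted by it — it sits on the causal path from diet to outcome. Conditioning on a mediator would strip out part of the effect we want; the pooled comparison gives the total causal effect.
The causal difference is the pooled difference: 0.374 − 0.662 = -0.288.

-0.29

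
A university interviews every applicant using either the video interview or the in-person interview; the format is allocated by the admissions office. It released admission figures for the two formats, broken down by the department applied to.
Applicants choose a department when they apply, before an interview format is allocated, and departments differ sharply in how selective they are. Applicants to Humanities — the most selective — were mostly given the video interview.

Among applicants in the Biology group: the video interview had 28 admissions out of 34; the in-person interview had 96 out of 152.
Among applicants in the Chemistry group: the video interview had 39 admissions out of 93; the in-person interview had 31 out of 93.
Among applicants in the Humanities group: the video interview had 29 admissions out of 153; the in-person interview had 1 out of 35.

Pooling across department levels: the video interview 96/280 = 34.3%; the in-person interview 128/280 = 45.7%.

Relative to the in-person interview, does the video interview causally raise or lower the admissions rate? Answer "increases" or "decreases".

increases

Within every department level the video interview has the higher rate, yet pooled the in-person interview does — Simpson's reversal.
Here department is a common cause — it drives both which interview format a case falls under and the outcome. The crude comparison mixes populations; the stratum-specific rates are the causally relevant ones.
Within each level — Biology: 82.4% vs 63.2%; Chemistry: 41.9% vs 33.3%; Humanities: 19.0% vs 2.9% — the video interview is higher every time.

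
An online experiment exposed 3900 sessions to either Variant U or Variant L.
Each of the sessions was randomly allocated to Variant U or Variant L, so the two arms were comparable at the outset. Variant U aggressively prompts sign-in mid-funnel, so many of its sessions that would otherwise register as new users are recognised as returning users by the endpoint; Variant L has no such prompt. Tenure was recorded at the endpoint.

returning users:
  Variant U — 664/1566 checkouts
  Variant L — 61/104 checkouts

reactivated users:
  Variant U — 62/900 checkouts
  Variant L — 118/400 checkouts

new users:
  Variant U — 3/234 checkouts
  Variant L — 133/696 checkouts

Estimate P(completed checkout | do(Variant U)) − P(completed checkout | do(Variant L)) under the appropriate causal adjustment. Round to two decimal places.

The user tenure-specific comparison favours Variant L throughout, but the pooled figures favour Variant U. The question is whether to condition on user tenure.
User tenure is downstream of the variant. One should not condition on a consequence of treatment, so the overall rates are the right comparison.
The causal difference is the pooled difference: 0.270 − 0.260 = +0.010.

+0.01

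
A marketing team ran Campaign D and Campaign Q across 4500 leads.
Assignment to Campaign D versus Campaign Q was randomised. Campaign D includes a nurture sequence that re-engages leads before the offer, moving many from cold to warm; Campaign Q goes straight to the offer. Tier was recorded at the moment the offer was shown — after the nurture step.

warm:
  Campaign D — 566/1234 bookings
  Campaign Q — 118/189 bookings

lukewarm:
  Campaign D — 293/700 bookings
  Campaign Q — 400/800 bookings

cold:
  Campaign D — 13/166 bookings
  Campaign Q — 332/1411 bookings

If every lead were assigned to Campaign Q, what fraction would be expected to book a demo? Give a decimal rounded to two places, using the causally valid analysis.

0.35

The stratified and pooled comparisons disagree (Campaign Q wins within each engagement tier; Campaign D wins overall), so the answer turns on the causal role of engagement tier.
Engagement tier is recorded after the campaign and is itself shifted by it — it sits on the causal path from campaign to outcome. Conditioning on a mediator would strip out part of the effect we want; the pooled comparison gives the total causal effect.
So P(outcome | do(Campaign Q)) is just the pooled rate for Campaign Q: 850/2400 = 0.354.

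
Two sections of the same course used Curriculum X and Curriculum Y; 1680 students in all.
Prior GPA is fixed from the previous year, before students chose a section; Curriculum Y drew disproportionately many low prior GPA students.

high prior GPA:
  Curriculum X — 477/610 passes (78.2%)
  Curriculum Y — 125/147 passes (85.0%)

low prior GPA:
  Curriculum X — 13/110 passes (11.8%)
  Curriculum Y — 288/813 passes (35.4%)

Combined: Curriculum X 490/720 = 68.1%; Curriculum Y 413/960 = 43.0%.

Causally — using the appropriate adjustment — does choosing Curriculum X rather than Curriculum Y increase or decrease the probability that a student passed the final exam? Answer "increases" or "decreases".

decreases

Nothing the teaching method does changes prior GPA band; the imbalance is an allocation artefact. With prior GPA band also predicting the outcome, the pooled figure is confounded, and the within-stratum comparison is the causal one.
Within each level — high prior GPA: 78.2% vs 85.0%; low prior GPA: 11.8% vs 35.4% — Curriculum Y is higher every time.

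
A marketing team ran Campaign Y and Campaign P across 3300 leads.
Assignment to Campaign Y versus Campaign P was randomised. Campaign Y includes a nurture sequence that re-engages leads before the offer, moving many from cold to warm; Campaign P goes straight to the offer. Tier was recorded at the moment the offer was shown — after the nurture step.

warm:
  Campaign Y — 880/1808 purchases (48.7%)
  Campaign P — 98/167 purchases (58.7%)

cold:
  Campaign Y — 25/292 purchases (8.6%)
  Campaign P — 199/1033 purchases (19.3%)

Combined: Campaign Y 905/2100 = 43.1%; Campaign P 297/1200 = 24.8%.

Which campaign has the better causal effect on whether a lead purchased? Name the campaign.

The stratified and pooled comparisons disagree (Campaign P wins within each engagement tier; Campaign Y wins overall), so the answer turns on the causal role of engagement tier.
Engagement tier is recorded after the campaign and is itself shifted by it — it sits on the causal path from campaign to outcome. Conditioning on a mediator would strip out part of the effect we want; the pooled comparison gives the total causal effect.
Pooled: Campaign Y 43.1% vs Campaign P 24.8%; Campaign Y is higher overall.

Campaign Y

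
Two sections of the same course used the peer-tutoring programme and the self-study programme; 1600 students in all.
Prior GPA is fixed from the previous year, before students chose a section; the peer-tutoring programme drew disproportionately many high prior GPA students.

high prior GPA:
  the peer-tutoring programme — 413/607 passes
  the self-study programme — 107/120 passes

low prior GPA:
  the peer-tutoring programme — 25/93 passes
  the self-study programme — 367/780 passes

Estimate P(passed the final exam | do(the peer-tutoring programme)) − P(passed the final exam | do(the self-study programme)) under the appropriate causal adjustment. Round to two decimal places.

-0.21

Prior GPA band satisfies the back-door criterion: it is not a descendant of the teaching method, and it blocks the spurious path from teaching method to outcome. Adjusting for it (i.e., using the within-prior GPA band rates) gives the causal effect.
Adjusting over the population distribution of prior GPA band: 0.454·(0.680−0.892) + 0.546·(0.269−0.471) = -0.206.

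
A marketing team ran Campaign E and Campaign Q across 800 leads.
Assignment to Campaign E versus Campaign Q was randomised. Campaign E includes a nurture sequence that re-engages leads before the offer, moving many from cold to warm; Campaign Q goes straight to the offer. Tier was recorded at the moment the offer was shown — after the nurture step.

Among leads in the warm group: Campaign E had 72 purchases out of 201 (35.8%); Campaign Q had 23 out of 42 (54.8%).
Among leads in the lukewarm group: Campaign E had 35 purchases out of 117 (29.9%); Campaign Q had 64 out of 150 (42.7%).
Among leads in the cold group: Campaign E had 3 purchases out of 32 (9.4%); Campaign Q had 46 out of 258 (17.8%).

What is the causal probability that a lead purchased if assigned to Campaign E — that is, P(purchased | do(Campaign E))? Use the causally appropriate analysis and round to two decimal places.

0.31

Engagement tier is downstream of the campaign. One should not condition on a consequence of treatment, so the overall rates are the right comparison.
So P(outcome | do(Campaign E)) is just the pooled rate for Campaign E: 110/350 = 0.314.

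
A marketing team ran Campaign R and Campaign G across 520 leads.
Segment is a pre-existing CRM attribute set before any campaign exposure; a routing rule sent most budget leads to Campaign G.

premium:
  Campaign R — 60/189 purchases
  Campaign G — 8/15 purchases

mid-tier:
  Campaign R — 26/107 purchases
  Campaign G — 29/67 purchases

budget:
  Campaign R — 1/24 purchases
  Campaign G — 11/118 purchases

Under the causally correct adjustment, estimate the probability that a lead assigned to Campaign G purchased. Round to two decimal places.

0.38

Customer segment satisfies the back-door criterion: it is not a descendant of the campaign, and it blocks the spurious path from campaign to outcome. Adjusting for it (i.e., using the within-customer segment rates) gives the causal effect.
Standardising Campaign G to the population customer segment mix: 0.392·8/15 + 0.335·29/67 + 0.273·11/118 = 0.380.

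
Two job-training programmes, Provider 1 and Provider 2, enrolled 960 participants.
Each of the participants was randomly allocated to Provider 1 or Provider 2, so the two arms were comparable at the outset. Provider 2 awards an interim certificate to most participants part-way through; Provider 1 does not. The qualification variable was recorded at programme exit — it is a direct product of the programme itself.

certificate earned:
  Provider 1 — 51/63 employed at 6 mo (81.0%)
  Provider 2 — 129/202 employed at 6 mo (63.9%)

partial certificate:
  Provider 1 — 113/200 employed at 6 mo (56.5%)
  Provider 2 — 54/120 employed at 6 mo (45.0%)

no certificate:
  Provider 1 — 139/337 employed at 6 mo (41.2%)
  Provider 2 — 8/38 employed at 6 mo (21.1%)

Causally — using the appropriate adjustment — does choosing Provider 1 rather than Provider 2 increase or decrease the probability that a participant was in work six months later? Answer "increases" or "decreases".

Provider 1 is higher inside every qualification attained during the programme stratum but Provider 2 is higher in aggregate. Whether to stratify depends on how qualification attained during the programme relates to the programme.
Qualification attained during the programme here is a post-treatment variable shaped by the programme; conditioning on it would introduce bias rather than remove it. The overall comparison is the causal one.
Pooled: Provider 1 50.5% vs Provider 2 53.1%; Provider 2 is higher overall.

decreases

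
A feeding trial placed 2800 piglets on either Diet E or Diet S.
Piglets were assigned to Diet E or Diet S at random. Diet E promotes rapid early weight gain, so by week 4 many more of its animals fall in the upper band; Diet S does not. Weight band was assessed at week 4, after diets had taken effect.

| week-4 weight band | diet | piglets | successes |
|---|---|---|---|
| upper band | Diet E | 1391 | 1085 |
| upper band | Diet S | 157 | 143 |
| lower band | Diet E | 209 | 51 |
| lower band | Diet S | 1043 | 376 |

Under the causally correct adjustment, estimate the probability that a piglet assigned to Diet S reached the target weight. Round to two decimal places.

Diet S is higher inside every week-4 weight band stratum but Diet E is higher in aggregate. Whether to stratify depends on how week-4 weight band relates to the diet.
Because the diet influences week-4 weight band, week-4 weight band is a post-treatment mediator, not a confounder. Stratifying on it would bias the estimate; the causal effect is the crude pooled difference.
So P(outcome | do(Diet S)) is just the pooled rate for Diet S: 519/1200 = 0.432.

0.43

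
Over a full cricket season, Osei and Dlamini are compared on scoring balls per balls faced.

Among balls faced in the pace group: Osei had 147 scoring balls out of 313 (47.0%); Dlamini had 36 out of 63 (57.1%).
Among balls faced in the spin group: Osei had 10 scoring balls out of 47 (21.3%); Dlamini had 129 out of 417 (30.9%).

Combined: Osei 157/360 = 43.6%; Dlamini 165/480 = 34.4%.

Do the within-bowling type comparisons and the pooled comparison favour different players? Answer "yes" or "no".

Within each bowling type level (pace 47.0% vs 57.1%; spin 21.3% vs 30.9%), Dlamini has the higher rate every time. Pooled: 43.6% vs 34.4% — Osei has the higher rate overall. The two comparisons disagree.

yes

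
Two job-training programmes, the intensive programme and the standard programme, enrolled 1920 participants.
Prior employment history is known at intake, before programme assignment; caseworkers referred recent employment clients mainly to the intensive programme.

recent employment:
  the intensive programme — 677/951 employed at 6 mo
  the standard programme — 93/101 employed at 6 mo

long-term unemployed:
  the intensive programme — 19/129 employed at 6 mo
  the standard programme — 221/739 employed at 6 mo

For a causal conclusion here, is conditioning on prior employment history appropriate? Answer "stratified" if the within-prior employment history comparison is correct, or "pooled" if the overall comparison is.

stratified

Prior employment history is set before the programme has any effect — it is not caused by the programme — and it independently drives the outcome. That makes it a confounder, so the causal comparison is within prior employment history levels.
Within each level — recent employment: 71.2% vs 92.1%; long-term unemployed: 14.7% vs 29.9% — the standard programme is higher every time.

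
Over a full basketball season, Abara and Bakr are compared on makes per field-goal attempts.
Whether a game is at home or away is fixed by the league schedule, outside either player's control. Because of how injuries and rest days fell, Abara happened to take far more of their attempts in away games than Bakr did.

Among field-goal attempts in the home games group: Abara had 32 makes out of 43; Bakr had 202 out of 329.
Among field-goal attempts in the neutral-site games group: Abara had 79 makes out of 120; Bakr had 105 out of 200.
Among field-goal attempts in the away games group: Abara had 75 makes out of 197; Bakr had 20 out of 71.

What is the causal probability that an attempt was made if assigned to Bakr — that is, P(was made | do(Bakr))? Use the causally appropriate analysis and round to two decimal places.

0.49

Game venue satisfies the back-door criterion: it is not a descendant of the player, and it blocks the spurious path from player to outcome. Adjusting for it (i.e., using the within-game venue rates) gives the causal effect.
Standardising Bakr to the population game venue mix: 0.388·202/329 + 0.333·105/200 + 0.279·20/71 = 0.492.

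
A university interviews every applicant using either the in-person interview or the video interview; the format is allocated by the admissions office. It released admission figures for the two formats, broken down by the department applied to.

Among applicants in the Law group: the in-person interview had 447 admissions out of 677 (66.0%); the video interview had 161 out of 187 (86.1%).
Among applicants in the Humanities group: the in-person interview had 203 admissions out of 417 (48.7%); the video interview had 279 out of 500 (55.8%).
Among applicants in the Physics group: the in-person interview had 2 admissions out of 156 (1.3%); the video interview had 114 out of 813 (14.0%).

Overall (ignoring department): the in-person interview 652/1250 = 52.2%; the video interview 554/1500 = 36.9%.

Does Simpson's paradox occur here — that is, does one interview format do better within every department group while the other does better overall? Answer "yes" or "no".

Within each department level (Law 66.0% vs 86.1%; Humanities 48.7% vs 55.8%; Physics 1.3% vs 14.0%), the video interview has the higher rate every time. Pooled: 52.2% vs 36.9% — the in-person interview has the higher rate overall. The two comparisons disagree.

yes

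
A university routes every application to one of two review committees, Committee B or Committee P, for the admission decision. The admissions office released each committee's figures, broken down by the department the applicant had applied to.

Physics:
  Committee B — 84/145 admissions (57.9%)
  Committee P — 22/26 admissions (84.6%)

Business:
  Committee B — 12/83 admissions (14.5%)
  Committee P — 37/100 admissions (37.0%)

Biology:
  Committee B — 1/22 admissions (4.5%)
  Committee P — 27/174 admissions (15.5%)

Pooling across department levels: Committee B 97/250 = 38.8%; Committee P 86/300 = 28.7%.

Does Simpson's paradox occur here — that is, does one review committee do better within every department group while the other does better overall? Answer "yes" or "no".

yes

Within each department level (Physics 57.9% vs 84.6%; Business 14.5% vs 37.0%; Biology 4.5% vs 15.5%), Committee P has the higher rate every time. Pooled: 38.8% vs 28.7% — Committee B has the higher rate overall. The two comparisons disagree.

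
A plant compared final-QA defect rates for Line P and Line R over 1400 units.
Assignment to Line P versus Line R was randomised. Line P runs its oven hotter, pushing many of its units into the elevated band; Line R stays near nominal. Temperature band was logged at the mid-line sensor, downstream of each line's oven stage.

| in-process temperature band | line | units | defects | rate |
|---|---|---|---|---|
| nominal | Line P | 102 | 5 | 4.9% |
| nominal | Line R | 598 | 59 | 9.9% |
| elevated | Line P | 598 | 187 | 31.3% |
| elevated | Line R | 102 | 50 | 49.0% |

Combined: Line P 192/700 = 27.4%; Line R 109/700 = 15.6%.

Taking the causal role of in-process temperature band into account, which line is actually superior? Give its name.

Line R

The in-process temperature band-specific comparison favours Line P throughout, but the pooled figures favour Line R. The question is whether to condition on in-process temperature band.
Because the line influences in-process temperature band, in-process temperature band is a post-treatment mediator, not a confounder. Stratifying on it would bias the estimate; the causal effect is the crude pooled difference.
Pooled: Line P 27.4% vs Line R 15.6%; Line R is lower overall.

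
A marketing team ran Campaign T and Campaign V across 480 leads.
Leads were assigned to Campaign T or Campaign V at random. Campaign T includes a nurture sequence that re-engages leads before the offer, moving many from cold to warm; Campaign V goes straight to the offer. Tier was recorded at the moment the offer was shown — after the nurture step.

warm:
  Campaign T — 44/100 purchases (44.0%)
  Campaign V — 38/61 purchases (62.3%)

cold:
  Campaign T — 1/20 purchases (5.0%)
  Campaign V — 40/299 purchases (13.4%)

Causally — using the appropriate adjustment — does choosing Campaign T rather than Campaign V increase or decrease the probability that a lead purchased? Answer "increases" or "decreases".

increases

Because the campaign influences engagement tier, engagement tier is a post-treatment mediator, not a confounder. Stratifying on it would bias the estimate; the causal effect is the crude pooled difference.
Pooled: Campaign T 37.5% vs Campaign V 21.7%; Campaign T is higher overall.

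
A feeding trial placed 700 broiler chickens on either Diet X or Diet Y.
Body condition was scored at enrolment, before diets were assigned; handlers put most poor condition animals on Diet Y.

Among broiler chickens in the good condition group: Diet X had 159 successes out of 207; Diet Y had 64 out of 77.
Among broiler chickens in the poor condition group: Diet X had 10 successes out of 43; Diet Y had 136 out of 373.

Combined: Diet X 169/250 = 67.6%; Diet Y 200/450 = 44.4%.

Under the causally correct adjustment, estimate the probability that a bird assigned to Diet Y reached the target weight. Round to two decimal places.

0.55

Here starting body condition is a common cause — it drives both which diet a case falls under and the outcome. The crude comparison mixes populations; the stratum-specific rates are the causally relevant ones.
Standardising Diet Y to the population starting body condition mix: 0.406·64/77 + 0.594·136/373 = 0.554.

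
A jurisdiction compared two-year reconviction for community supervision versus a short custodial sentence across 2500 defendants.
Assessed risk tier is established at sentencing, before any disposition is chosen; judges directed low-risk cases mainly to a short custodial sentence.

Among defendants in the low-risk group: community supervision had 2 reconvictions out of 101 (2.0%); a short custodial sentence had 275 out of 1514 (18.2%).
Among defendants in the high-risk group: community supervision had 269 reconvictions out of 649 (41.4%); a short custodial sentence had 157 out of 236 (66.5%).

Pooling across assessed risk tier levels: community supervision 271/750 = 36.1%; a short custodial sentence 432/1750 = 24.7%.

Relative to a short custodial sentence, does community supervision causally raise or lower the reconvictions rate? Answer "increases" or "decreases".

community supervision is lower inside every assessed risk tier stratum but a short custodial sentence is lower in aggregate. Whether to stratify depends on how assessed risk tier relates to the disposition.
The imbalance in assessed risk tier arose from how defendants were allocated, not from anything the disposition did; and assessed risk tier independently affects the outcome. The pooled gap is confounded — condition on assessed risk tier.
Within each level — low-risk: 2.0% vs 18.2%; high-risk: 41.4% vs 66.5% — community supervision is lower every time.

decreases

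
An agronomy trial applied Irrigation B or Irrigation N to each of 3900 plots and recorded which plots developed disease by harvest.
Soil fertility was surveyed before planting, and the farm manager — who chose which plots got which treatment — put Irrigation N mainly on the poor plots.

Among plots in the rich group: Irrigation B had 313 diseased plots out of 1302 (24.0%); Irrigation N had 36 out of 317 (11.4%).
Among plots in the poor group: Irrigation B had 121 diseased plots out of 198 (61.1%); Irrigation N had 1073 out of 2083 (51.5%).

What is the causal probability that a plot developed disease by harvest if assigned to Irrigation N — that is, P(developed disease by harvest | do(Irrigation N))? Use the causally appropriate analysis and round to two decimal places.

0.35

Within every soil fertility level Irrigation N has the lower rate, yet pooled Irrigation B does — Simpson's reversal.
Soil fertility is set before the irrigation has any effect — it is not caused by the irrigation — and it independently drives the outcome. That makes it a confounder, so the causal comparison is within soil fertility levels.
Standardising Irrigation N to the population soil fertility mix: 0.415·36/317 + 0.585·1073/2083 = 0.348.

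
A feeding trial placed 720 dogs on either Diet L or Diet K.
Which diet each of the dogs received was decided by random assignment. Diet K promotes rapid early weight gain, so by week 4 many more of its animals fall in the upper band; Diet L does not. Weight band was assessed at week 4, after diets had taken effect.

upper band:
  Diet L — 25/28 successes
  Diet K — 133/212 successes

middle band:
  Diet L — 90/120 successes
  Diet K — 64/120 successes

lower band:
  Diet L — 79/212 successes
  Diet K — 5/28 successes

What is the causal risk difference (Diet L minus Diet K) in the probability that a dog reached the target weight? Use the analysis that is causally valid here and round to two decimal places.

-0.02

Within every week-4 weight band level Diet L has the higher rate, yet pooled Diet K does — Simpson's reversal.
Week-4 weight band here is a post-treatment variable shaped by the diet; conditioning on it would introduce bias rather than remove it. The overall comparison is the causal one.
The causal difference is the pooled difference: 0.539 − 0.561 = -0.022.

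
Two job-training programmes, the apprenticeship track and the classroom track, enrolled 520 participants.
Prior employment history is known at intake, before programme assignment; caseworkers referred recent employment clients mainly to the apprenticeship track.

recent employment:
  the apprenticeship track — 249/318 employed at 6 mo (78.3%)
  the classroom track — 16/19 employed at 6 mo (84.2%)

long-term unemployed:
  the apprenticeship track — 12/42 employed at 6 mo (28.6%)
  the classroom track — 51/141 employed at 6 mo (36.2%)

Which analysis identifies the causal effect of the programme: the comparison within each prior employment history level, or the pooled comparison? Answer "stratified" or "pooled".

Prior employment history differs across programmes for reasons unrelated to any effect of the programme itself, and it separately predicts the outcome — a classic confounder. We must compare within prior employment history levels.
Within each level — recent employment: 78.3% vs 84.2%; long-term unemployed: 28.6% vs 36.2% — the classroom track is higher every time.

stratified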